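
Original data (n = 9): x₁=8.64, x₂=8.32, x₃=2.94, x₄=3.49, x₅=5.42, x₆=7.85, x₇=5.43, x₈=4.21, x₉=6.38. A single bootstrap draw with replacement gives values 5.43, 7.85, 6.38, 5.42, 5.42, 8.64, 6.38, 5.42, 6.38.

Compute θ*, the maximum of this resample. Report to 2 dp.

Maximum = 8.64

θ* = 8.64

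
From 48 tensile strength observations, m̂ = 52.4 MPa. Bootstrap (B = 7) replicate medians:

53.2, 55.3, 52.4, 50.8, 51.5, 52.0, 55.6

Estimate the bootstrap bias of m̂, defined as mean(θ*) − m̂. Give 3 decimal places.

mean(θ*) = (53.2 + 55.3 + 52.4 + 50.8 + 51.5 + 52.0 + 55.6) / 7 = 52.9714
bias = 52.9714 − 52.4

bias = +0.571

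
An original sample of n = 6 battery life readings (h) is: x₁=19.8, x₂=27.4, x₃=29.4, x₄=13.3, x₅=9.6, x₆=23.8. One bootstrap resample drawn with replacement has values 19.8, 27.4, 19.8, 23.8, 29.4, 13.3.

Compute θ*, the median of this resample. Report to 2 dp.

θ* = 21.80

Sorted: 13.3, 19.8, 19.8, 23.8, 27.4, 29.4
Median = average of the two middle values = 21.80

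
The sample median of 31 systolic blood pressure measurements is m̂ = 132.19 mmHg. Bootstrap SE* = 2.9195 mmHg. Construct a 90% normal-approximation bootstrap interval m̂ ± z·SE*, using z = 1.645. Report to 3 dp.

(127.387, 136.993)

Margin = 1.645 × 2.9195 = 4.8026
Interval: 132.19 ± 4.8026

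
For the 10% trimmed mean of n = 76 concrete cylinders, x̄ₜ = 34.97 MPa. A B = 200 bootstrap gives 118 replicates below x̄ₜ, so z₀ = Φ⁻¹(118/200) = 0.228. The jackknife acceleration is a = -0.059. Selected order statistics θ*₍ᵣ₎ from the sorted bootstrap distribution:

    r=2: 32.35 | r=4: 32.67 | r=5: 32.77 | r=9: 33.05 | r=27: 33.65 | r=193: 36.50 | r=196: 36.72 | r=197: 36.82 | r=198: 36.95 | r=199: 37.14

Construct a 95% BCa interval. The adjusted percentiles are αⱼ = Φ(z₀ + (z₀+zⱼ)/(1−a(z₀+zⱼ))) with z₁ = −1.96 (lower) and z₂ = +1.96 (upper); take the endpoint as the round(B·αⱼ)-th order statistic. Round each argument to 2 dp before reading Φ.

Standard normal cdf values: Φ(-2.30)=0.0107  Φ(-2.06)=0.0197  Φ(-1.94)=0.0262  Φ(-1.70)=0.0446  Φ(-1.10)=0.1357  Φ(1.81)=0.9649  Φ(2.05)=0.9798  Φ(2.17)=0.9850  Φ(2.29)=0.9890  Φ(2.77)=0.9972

Lower: z₀ + z₁ = 0.228 + (-1.960) = -1.732; 1 − a(z₀+z₁) = 1 − (-0.059)(-1.732) = 0.8978; argument = 0.228 + (-1.732)/0.8978 = -1.7011 → -1.70.
α₁ = Φ(-1.70) = 0.0446; rank = round(200 × 0.0446) = 9; θ*₍9₎ = 33.05.
Upper: z₀ + z₂ = 2.188; 1 − a(z₀+z₂) = 1.1291; argument = 2.1658 → 2.17; α₂ = 0.9850; rank = 197; θ*₍197₎ = 36.82.

(33.05, 36.82)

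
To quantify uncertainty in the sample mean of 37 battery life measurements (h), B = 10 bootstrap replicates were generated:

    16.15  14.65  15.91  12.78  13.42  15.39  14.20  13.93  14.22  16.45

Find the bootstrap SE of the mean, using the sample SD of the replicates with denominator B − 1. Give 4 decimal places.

Bootstrap SE is the standard deviation of the 10 replicate means.
Mean of replicates: (16.15 + 14.65 + 15.91 + 12.78 + 13.42 + 15.39 + 14.20 + 13.93 + 14.22 + 16.45) / 10 = 147.10000 / 10 = 14.71000
Sum of squared deviations: (+1.44000)² + (−0.06000)² + (+1.20000)² + (−1.93000)² + (−1.29000)² + (+0.68000)² + (−0.51000)² + (−0.78000)² + (−0.49000)² + (+1.74000)² = 13.50480
Variance = 13.50480 / 9 = 1.50053
SE* = √1.50053

SE* = 1.2250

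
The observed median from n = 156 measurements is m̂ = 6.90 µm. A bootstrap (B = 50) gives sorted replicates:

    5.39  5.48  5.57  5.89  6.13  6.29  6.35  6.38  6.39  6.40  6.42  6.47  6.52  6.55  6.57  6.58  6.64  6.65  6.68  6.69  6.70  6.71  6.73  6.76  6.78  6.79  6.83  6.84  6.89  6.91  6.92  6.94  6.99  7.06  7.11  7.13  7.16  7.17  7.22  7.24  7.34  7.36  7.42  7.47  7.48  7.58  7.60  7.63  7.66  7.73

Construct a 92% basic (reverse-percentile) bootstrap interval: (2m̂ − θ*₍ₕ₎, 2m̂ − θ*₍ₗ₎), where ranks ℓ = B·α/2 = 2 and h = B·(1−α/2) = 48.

(6.17, 8.32)

Percentile endpoints at ranks 2 and 48: θ*₍2₎ = 5.48, θ*₍48₎ = 7.63.
Basic interval reflects these around m̂:
  lower = 2 × 6.90 − 7.63 = 6.17
  upper = 2 × 6.90 − 5.48 = 8.32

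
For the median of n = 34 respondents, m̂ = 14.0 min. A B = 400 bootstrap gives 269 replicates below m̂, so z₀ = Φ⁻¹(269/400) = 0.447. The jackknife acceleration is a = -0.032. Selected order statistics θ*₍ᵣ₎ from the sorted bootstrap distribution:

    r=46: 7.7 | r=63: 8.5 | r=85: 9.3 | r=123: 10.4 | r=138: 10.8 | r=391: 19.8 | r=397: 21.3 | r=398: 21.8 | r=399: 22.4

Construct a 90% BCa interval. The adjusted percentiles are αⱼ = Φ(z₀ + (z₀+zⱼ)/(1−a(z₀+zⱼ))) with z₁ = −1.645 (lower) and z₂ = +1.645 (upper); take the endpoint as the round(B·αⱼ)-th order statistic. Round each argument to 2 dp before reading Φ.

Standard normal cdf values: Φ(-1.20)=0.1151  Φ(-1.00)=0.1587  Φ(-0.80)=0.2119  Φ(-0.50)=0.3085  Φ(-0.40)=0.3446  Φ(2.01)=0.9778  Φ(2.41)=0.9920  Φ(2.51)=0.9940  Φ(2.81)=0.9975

Lower: z₀ + z₁ = 0.447 + (-1.645) = -1.198; 1 − a(z₀+z₁) = 1 − (-0.032)(-1.198) = 0.9617; argument = 0.447 + (-1.198)/0.9617 = -0.7988 → -0.80.
α₁ = Φ(-0.80) = 0.2119; rank = round(400 × 0.2119) = 85; θ*₍85₎ = 9.3.
Upper: z₀ + z₂ = 2.092; 1 − a(z₀+z₂) = 1.0669; argument = 2.4077 → 2.41; α₂ = 0.9920; rank = 397; θ*₍397₎ = 21.3.

(9.3, 21.3)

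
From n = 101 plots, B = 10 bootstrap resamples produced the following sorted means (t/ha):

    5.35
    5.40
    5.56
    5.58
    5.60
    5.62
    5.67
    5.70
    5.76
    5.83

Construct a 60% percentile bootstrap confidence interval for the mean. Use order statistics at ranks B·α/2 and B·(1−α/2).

(5.40, 5.70)

α = 0.40; lower rank = 10 × 0.200 = 2; upper rank = 10 × 0.800 = 8.
The 2nd smallest replicate is 5.40; the 8th is 5.70.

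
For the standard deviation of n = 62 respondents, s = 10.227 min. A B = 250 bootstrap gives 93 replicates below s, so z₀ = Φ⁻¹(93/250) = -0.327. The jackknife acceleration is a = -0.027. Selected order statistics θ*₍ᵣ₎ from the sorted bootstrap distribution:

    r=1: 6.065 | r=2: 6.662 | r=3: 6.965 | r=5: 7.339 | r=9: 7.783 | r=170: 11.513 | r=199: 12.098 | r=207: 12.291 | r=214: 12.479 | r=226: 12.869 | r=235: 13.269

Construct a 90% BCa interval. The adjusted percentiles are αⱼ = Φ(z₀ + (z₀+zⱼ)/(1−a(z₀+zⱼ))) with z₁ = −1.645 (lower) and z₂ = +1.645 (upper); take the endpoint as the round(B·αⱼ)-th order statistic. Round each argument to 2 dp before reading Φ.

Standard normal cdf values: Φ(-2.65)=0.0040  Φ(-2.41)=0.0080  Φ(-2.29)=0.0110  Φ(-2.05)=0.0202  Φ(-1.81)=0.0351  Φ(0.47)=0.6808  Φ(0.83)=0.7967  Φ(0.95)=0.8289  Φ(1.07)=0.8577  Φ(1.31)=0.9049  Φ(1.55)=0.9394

Lower: z₀ + z₁ = -0.327 + (-1.645) = -1.972; 1 − a(z₀+z₁) = 1 − (-0.027)(-1.972) = 0.9468; argument = -0.327 + (-1.972)/0.9468 = -2.4099 → -2.41.
α₁ = Φ(-2.41) = 0.0080; rank = round(250 × 0.0080) = 2; θ*₍2₎ = 6.662.
Upper: z₀ + z₂ = 1.318; 1 − a(z₀+z₂) = 1.0356; argument = 0.9457 → 0.95; α₂ = 0.8289; rank = 207; θ*₍207₎ = 12.291.

(6.662, 12.291)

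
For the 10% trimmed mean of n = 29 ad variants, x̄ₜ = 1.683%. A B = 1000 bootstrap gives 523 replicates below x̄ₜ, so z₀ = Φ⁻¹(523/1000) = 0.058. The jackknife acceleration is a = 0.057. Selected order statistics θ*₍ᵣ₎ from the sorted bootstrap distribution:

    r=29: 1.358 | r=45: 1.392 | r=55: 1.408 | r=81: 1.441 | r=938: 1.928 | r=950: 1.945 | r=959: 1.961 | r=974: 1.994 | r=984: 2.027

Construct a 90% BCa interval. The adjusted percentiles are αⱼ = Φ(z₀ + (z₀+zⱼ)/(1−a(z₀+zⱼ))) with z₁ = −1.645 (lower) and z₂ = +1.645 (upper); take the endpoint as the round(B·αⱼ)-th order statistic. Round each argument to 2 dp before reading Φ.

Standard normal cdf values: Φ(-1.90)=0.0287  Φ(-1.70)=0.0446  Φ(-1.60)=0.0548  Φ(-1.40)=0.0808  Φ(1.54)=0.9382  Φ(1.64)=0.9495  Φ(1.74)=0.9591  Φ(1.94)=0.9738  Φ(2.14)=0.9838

(1.441, 1.994)

Lower: z₀ + z₁ = 0.058 + (-1.645) = -1.587; 1 − a(z₀+z₁) = 1 − (0.057)(-1.587) = 1.0905; argument = 0.058 + (-1.587)/1.0905 = -1.3974 → -1.40.
α₁ = Φ(-1.40) = 0.0808; rank = round(1000 × 0.0808) = 81; θ*₍81₎ = 1.441.
Upper: z₀ + z₂ = 1.703; 1 − a(z₀+z₂) = 0.9029; argument = 1.9441 → 1.94; α₂ = 0.9738; rank = 974; θ*₍974₎ = 1.994.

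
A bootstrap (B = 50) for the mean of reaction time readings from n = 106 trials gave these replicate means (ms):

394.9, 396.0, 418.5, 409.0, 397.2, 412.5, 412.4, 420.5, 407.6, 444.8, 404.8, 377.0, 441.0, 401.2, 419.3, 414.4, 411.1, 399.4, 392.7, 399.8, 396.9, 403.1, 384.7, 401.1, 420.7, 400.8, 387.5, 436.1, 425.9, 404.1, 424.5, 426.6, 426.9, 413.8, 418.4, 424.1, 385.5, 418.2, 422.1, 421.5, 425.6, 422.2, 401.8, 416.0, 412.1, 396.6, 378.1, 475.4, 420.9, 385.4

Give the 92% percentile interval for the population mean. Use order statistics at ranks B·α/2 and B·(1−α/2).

Sorted replicates: 377.0, 378.1, 384.7, 385.4, 385.5, 387.5, 392.7, 394.9, 396.0, 396.6, 396.9, 397.2, 399.4, 399.8, 400.8, 401.1, 401.2, 401.8, 403.1, 404.1, 404.8, 407.6, 409.0, 411.1, 412.1, 412.4, 412.5, 413.8, 414.4, 416.0, 418.2, 418.4, 418.5, 419.3, 420.5, 420.7, 420.9, 421.5, 422.1, 422.2, 424.1, 424.5, 425.6, 425.9, 426.6, 426.9, 436.1, 441.0, 444.8, 475.4
α = 0.08; lower rank = 50 × 0.040 = 2; upper rank = 50 × 0.960 = 48.
The 2nd smallest replicate is 378.1; the 48th is 441.0.

(378.1, 441.0)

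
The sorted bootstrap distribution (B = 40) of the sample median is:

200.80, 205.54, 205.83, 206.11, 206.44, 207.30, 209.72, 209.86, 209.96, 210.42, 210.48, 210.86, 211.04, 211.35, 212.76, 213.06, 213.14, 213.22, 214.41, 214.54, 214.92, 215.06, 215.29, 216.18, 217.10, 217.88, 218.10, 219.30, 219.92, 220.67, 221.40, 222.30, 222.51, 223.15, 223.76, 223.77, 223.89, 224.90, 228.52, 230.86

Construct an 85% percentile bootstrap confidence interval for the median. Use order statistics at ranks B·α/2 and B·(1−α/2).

α = 0.15; lower rank = 40 × 0.075 = 3; upper rank = 40 × 0.925 = 37.
The 3rd smallest replicate is 205.83; the 37th is 223.89.

(205.83, 223.89)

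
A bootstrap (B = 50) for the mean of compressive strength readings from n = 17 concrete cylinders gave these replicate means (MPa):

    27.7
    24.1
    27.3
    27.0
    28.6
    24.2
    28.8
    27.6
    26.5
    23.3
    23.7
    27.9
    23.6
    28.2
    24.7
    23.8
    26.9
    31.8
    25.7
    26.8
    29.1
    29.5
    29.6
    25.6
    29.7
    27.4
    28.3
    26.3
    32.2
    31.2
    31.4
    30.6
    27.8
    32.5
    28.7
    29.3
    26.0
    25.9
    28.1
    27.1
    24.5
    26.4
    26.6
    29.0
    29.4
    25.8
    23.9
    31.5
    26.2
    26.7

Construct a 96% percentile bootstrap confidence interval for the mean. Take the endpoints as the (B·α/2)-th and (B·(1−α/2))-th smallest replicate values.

(23.3, 32.2)

Sorted replicates: 23.3, 23.6, 23.7, 23.8, 23.9, 24.1, 24.2, 24.5, 24.7, 25.6, 25.7, 25.8, 25.9, 26.0, 26.2, 26.3, 26.4, 26.5, 26.6, 26.7, 26.8, 26.9, 27.0, 27.1, 27.3, 27.4, 27.6, 27.7, 27.8, 27.9, 28.1, 28.2, 28.3, 28.6, 28.7, 28.8, 29.0, 29.1, 29.3, 29.4, 29.5, 29.6, 29.7, 30.6, 31.2, 31.4, 31.5, 31.8, 32.2, 32.5
α = 0.04; lower rank = 50 × 0.020 = 1; upper rank = 50 × 0.980 = 49.
The 1st smallest replicate is 23.3; the 49th is 32.2.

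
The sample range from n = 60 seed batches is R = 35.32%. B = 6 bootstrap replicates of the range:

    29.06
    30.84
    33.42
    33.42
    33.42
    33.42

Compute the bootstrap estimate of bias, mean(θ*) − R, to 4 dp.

bias = −3.0567

mean(θ*) = (29.06 + 30.84 + 33.42 + 33.42 + 33.42 + 33.42) / 6 = 32.26333
bias = 32.26333 − 35.32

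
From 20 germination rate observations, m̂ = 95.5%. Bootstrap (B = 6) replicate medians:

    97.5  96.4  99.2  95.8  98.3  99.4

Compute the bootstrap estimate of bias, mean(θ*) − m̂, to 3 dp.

bias = +2.267

mean(θ*) = (97.5 + 96.4 + 99.2 + 95.8 + 98.3 + 99.4) / 6 = 97.7667
bias = 97.7667 − 95.5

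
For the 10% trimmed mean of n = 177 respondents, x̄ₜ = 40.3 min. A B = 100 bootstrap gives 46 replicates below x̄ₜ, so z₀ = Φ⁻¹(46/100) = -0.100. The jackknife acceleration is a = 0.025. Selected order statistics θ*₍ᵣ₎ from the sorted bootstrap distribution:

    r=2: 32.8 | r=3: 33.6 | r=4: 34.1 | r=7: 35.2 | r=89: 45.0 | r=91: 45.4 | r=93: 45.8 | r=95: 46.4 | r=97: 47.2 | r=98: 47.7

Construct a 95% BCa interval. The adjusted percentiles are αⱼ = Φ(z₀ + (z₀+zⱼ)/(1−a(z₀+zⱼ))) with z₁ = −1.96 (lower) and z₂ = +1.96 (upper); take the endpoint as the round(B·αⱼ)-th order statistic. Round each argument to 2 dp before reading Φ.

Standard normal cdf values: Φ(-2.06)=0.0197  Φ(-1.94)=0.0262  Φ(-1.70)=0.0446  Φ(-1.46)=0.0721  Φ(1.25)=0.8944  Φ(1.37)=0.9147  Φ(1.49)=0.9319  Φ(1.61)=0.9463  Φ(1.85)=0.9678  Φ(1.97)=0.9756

Lower: z₀ + z₁ = -0.100 + (-1.960) = -2.060; 1 − a(z₀+z₁) = 1 − (0.025)(-2.060) = 1.0515; argument = -0.100 + (-2.060)/1.0515 = -2.0591 → -2.06.
α₁ = Φ(-2.06) = 0.0197; rank = round(100 × 0.0197) = 2; θ*₍2₎ = 32.8.
Upper: z₀ + z₂ = 1.860; 1 − a(z₀+z₂) = 0.9535; argument = 1.8507 → 1.85; α₂ = 0.9678; rank = 97; θ*₍97₎ = 47.2.

(32.8, 47.2)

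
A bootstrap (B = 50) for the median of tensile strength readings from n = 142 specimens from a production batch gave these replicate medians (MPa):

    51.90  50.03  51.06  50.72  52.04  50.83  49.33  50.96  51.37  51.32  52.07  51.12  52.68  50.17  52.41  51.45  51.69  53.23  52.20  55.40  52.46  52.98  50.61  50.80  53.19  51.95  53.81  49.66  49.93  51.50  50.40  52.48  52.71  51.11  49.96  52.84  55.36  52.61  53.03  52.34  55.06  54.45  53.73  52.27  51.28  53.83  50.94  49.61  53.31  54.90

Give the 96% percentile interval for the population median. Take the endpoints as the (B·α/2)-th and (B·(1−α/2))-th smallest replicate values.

Sorted replicates: 49.33, 49.61, 49.66, 49.93, 49.96, 50.03, 50.17, 50.40, 50.61, 50.72, 50.80, 50.83, 50.94, 50.96, 51.06, 51.11, 51.12, 51.28, 51.32, 51.37, 51.45, 51.50, 51.69, 51.90, 51.95, 52.04, 52.07, 52.20, 52.27, 52.34, 52.41, 52.46, 52.48, 52.61, 52.68, 52.71, 52.84, 52.98, 53.03, 53.19, 53.23, 53.31, 53.73, 53.81, 53.83, 54.45, 54.90, 55.06, 55.36, 55.40
α = 0.04; lower rank = 50 × 0.020 = 1; upper rank = 50 × 0.980 = 49.
The 1st smallest replicate is 49.33; the 49th is 55.36.

(49.33, 55.36)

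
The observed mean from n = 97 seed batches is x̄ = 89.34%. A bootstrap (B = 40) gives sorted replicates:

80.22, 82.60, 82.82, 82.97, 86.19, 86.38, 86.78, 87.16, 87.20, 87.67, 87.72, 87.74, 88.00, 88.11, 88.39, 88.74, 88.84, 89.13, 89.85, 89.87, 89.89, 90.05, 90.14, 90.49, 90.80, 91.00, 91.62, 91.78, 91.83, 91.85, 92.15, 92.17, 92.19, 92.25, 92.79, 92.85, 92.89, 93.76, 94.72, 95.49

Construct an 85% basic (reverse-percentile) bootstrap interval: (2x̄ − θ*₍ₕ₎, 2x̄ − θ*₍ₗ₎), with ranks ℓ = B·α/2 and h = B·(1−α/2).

(85.79, 95.86)

Percentile endpoints at ranks 3 and 37: θ*₍3₎ = 82.82, θ*₍37₎ = 92.89.
Basic interval reflects these around x̄:
  lower = 2 × 89.34 − 92.89 = 85.79
  upper = 2 × 89.34 − 82.82 = 95.86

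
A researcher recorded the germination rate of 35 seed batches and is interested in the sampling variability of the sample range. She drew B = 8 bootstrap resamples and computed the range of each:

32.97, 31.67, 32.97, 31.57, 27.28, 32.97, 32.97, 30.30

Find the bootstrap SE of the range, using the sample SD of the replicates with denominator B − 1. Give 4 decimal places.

SE* = 1.9952

Bootstrap SE is the standard deviation of the 8 replicate ranges.
Mean of replicates: (32.97 + 31.67 + 32.97 + 31.57 + 27.28 + 32.97 + 32.97 + 30.30) / 8 = 252.70000 / 8 = 31.58750
Sum of squared deviations: (+1.38250)² + (+0.08250)² + (+1.38250)² + (−0.01750)² + (−4.30750)² + (+1.38250)² + (+1.38250)² + (−1.28750)² = 27.86455
Variance = 27.86455 / 7 = 3.98065
SE* = √3.98065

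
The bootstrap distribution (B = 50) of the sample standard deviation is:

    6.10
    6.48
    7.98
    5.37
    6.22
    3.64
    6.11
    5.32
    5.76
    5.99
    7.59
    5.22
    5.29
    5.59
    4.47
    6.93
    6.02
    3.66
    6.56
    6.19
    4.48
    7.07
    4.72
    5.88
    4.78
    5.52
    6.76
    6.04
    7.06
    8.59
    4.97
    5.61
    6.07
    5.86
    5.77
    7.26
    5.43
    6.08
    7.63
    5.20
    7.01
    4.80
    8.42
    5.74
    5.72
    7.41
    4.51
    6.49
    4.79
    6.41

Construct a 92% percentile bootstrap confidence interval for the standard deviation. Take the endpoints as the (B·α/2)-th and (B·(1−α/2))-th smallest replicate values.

Sorted replicates: 3.64, 3.66, 4.47, 4.48, 4.51, 4.72, 4.78, 4.79, 4.80, 4.97, 5.20, 5.22, 5.29, 5.32, 5.37, 5.43, 5.52, 5.59, 5.61, 5.72, 5.74, 5.76, 5.77, 5.86, 5.88, 5.99, 6.02, 6.04, 6.07, 6.08, 6.10, 6.11, 6.19, 6.22, 6.41, 6.48, 6.49, 6.56, 6.76, 6.93, 7.01, 7.06, 7.07, 7.26, 7.41, 7.59, 7.63, 7.98, 8.42, 8.59
α = 0.08; lower rank = 50 × 0.040 = 2; upper rank = 50 × 0.960 = 48.
The 2nd smallest replicate is 3.66; the 48th is 7.98.

(3.66, 7.98)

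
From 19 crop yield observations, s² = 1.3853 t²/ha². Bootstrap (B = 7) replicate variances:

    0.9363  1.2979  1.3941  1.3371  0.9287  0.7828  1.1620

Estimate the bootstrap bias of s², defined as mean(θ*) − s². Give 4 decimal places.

mean(θ*) = (0.9363 + 1.2979 + 1.3941 + 1.3371 + 0.9287 + 0.7828 + 1.1620) / 7 = 1.11984
bias = 1.11984 − 1.3853

bias = −0.2655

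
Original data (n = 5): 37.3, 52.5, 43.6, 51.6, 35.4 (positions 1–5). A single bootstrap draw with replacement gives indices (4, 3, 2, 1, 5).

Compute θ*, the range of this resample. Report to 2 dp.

θ* = 17.10

Resample values: 51.6, 43.6, 52.5, 37.3, 35.4.
Range = 52.5 − 35.4 = 17.10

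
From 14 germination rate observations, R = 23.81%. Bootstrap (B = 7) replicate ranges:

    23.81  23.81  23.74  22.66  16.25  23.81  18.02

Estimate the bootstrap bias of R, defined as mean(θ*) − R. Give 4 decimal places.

bias = −2.0814

mean(θ*) = (23.81 + 23.81 + 23.74 + 22.66 + 16.25 + 23.81 + 18.02) / 7 = 21.72857
bias = 21.72857 − 23.81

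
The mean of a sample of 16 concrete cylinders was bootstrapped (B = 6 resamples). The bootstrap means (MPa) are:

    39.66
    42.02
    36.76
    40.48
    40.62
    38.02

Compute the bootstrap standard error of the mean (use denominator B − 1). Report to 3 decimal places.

Bootstrap SE is the standard deviation of the 6 replicate means.
Mean of replicates: (39.66 + 42.02 + 36.76 + 40.48 + 40.62 + 38.02) / 6 = 237.5600 / 6 = 39.5933
Sum of squared deviations: (+0.0667)² + (+2.4267)² + (−2.8333)² + (+0.8867)² + (+1.0267)² + (−1.5733)² = 18.2365
Variance = 18.2365 / 5 = 3.6473
SE* = √3.6473

SE* = 1.910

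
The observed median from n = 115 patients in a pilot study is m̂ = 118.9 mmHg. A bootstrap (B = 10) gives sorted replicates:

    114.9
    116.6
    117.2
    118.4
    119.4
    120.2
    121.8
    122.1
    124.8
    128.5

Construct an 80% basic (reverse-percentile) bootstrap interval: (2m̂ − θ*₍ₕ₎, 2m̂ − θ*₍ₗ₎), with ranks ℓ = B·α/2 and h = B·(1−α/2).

(113.0, 122.9)

Percentile endpoints at ranks 1 and 9: θ*₍1₎ = 114.9, θ*₍9₎ = 124.8.
Basic interval reflects these around m̂:
  lower = 2 × 118.9 − 124.8 = 113.0
  upper = 2 × 118.9 − 114.9 = 122.9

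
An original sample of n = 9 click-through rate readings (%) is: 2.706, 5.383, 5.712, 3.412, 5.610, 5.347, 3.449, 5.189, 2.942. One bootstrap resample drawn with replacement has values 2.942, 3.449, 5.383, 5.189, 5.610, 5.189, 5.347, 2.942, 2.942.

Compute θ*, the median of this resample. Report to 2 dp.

Sorted: 2.942, 2.942, 2.942, 3.449, 5.189, 5.189, 5.347, 5.383, 5.610
Median = middle value = 5.19

θ* = 5.19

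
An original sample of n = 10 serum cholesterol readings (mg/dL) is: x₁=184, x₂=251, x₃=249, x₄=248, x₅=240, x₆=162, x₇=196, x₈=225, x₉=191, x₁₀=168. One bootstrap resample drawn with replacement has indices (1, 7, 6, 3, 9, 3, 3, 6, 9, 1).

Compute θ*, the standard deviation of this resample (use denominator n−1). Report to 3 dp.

Resample values: 184, 196, 162, 249, 191, 249, 249, 162, 191, 184.
Mean = 201.7000; sum of squared deviations = 10752.1000
s² = 10752.1000 / 9 = 1194.6778
s = √1194.6778 = 34.564

θ* = 34.564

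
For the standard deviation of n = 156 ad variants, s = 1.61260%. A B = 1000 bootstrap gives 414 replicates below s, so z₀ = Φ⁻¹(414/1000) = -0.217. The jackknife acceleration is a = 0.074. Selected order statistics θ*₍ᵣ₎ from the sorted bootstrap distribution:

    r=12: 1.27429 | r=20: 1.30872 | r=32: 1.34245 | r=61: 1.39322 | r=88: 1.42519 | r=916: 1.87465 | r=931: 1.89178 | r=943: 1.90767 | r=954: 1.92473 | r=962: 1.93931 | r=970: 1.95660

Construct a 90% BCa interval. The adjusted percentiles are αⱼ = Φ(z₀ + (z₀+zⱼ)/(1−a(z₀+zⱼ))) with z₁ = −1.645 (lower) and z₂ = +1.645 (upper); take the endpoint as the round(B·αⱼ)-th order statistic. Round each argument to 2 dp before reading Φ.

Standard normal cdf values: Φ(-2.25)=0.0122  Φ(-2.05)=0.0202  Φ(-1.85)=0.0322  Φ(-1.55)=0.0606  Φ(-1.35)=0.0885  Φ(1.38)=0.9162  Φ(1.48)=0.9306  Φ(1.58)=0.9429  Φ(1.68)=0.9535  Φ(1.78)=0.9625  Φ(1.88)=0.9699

(1.34245, 1.87465)

Lower: z₀ + z₁ = -0.217 + (-1.645) = -1.862; 1 − a(z₀+z₁) = 1 − (0.074)(-1.862) = 1.1378; argument = -0.217 + (-1.862)/1.1378 = -1.8535 → -1.85.
α₁ = Φ(-1.85) = 0.0322; rank = round(1000 × 0.0322) = 32; θ*₍32₎ = 1.34245.
Upper: z₀ + z₂ = 1.428; 1 − a(z₀+z₂) = 0.8943; argument = 1.3797 → 1.38; α₂ = 0.9162; rank = 916; θ*₍916₎ = 1.87465.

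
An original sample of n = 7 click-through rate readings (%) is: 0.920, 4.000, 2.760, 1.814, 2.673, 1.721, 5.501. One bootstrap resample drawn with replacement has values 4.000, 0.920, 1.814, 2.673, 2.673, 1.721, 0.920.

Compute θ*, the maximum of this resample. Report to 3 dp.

Maximum = 4.000

θ* = 4.000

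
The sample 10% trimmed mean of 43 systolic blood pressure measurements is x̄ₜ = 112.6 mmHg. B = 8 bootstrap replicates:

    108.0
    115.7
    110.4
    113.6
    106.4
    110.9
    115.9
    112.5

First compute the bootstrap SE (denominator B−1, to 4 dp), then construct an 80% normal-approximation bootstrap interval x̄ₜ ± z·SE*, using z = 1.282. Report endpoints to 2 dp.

(108.21, 116.99)

Mean of replicates = 111.6750; sum of squared deviations = 81.9950; SE* = √(81.9950/7) = 3.4225
Margin = 1.282 × 3.4225 = 4.388
Interval: 112.6 ± 4.388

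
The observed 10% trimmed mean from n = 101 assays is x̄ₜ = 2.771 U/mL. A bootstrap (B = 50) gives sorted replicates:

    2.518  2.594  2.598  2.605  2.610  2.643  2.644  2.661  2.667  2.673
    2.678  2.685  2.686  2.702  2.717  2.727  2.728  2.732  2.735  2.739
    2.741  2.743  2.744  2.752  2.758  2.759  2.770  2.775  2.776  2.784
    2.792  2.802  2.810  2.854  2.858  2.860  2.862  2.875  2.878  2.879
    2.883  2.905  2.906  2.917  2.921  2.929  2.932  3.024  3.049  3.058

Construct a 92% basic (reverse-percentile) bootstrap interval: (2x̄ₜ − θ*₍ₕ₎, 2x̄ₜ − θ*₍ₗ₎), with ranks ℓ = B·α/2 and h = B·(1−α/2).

Percentile endpoints at ranks 2 and 48: θ*₍2₎ = 2.594, θ*₍48₎ = 3.024.
Basic interval reflects these around x̄ₜ:
  lower = 2 × 2.771 − 3.024 = 2.518
  upper = 2 × 2.771 − 2.594 = 2.948

(2.518, 2.948)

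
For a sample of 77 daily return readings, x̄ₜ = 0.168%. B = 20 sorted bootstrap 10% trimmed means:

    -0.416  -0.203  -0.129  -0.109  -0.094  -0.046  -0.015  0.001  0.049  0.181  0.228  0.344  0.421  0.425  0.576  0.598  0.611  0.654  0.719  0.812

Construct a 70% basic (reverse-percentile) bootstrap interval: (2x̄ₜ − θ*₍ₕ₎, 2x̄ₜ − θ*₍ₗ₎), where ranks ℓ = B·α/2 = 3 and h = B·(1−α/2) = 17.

Percentile endpoints at ranks 3 and 17: θ*₍3₎ = -0.129, θ*₍17₎ = 0.611.
Basic interval reflects these around x̄ₜ:
  lower = 2 × 0.168 − 0.611 = -0.275
  upper = 2 × 0.168 − -0.129 = 0.465

(-0.275, 0.465)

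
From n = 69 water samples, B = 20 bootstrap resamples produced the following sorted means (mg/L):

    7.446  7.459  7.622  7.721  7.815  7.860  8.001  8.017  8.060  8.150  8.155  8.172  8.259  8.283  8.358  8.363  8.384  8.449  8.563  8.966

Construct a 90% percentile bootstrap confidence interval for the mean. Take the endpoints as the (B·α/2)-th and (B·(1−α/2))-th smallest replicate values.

(7.446, 8.563)

α = 0.10; lower rank = 20 × 0.050 = 1; upper rank = 20 × 0.950 = 19.
The 1st smallest replicate is 7.446; the 19th is 8.563.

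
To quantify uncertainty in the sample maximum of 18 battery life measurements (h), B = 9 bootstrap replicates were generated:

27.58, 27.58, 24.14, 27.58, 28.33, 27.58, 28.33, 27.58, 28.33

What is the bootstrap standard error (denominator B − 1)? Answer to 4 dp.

SE* = 1.2925

Bootstrap SE is the standard deviation of the 9 replicate maximums.
Mean of replicates: (27.58 + 27.58 + 24.14 + 27.58 + 28.33 + 27.58 + 28.33 + 27.58 + 28.33) / 9 = 247.03000 / 9 = 27.44778
Sum of squared deviations: (+0.13222)² + (+0.13222)² + (−3.30778)² + (+0.13222)² + (+0.88222)² + (+0.13222)² + (+0.88222)² + (+0.13222)² + (+0.88222)² = 13.36376
Variance = 13.36376 / 8 = 1.67047
SE* = √1.67047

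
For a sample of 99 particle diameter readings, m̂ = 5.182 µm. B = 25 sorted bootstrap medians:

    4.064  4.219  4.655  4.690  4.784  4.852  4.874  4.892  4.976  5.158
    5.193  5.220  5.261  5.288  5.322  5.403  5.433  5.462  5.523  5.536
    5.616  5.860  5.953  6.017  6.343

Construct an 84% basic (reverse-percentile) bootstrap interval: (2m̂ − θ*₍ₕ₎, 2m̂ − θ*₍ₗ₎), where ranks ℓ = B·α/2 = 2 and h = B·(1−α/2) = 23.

Percentile endpoints at ranks 2 and 23: θ*₍2₎ = 4.219, θ*₍23₎ = 5.953.
Basic interval reflects these around m̂:
  lower = 2 × 5.182 − 5.953 = 4.411
  upper = 2 × 5.182 − 4.219 = 6.145

(4.411, 6.145)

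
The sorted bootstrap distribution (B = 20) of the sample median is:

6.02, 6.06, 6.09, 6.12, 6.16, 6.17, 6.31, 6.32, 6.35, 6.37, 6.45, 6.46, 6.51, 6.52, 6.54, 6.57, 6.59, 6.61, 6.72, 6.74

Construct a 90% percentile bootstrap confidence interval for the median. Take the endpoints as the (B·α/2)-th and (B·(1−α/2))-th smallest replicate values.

α = 0.10; lower rank = 20 × 0.050 = 1; upper rank = 20 × 0.950 = 19.
The 1st smallest replicate is 6.02; the 19th is 6.72.

(6.02, 6.72)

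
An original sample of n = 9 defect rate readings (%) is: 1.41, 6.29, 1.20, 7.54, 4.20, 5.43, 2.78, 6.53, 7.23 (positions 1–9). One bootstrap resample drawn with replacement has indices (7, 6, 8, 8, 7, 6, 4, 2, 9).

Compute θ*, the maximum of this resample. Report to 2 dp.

Resample values: 2.78, 5.43, 6.53, 6.53, 2.78, 5.43, 7.54, 6.29, 7.23.
Maximum = 7.54

θ* = 7.54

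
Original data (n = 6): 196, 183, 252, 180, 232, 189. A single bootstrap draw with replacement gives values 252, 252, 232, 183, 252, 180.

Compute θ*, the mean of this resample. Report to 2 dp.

Mean = (252 + 252 + 232 + 183 + 252 + 180) / 6 = 1351.0 / 6 = 225.17

θ* = 225.17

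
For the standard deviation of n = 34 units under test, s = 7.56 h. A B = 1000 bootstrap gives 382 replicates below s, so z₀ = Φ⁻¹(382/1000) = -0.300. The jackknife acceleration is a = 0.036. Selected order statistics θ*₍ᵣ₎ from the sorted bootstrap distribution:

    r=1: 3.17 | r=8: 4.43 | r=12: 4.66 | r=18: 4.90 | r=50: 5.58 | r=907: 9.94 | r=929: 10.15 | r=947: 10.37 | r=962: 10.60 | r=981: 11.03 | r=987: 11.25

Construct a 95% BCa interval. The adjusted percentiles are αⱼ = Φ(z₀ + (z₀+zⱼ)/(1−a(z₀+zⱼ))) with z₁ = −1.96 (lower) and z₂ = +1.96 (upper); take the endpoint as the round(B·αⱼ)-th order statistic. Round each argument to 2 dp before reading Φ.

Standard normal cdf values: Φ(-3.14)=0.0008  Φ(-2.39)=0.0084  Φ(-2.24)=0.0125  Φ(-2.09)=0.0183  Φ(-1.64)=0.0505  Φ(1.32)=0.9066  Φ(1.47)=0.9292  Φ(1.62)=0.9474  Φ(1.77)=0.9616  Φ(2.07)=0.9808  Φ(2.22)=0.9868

Lower: z₀ + z₁ = -0.300 + (-1.960) = -2.260; 1 − a(z₀+z₁) = 1 − (0.036)(-2.260) = 1.0814; argument = -0.300 + (-2.260)/1.0814 = -2.3900 → -2.39.
α₁ = Φ(-2.39) = 0.0084; rank = round(1000 × 0.0084) = 8; θ*₍8₎ = 4.43.
Upper: z₀ + z₂ = 1.660; 1 − a(z₀+z₂) = 0.9402; argument = 1.4655 → 1.47; α₂ = 0.9292; rank = 929; θ*₍929₎ = 10.15.

(4.43, 10.15)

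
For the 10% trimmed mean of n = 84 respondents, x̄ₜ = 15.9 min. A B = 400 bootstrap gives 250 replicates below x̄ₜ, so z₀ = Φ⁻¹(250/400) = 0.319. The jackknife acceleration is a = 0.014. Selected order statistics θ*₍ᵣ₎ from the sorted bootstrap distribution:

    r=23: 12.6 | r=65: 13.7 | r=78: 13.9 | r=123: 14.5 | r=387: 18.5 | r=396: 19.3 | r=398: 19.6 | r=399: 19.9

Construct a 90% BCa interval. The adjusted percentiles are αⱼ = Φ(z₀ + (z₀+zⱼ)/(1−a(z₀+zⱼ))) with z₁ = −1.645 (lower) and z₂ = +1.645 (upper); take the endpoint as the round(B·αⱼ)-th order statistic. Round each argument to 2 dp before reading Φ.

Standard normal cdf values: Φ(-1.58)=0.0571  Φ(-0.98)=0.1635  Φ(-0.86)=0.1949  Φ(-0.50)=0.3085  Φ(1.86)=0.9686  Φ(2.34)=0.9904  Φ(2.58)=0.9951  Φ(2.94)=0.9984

(13.7, 19.3)

Lower: z₀ + z₁ = 0.319 + (-1.645) = -1.326; 1 − a(z₀+z₁) = 1 − (0.014)(-1.326) = 1.0186; argument = 0.319 + (-1.326)/1.0186 = -0.9828 → -0.98.
α₁ = Φ(-0.98) = 0.1635; rank = round(400 × 0.1635) = 65; θ*₍65₎ = 13.7.
Upper: z₀ + z₂ = 1.964; 1 − a(z₀+z₂) = 0.9725; argument = 2.3385 → 2.34; α₂ = 0.9904; rank = 396; θ*₍396₎ = 19.3.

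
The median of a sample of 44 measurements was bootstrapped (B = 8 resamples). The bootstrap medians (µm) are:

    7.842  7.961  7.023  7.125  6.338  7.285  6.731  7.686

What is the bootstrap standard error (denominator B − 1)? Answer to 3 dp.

Bootstrap SE is the standard deviation of the 8 replicate medians.
Mean of replicates: (7.842 + 7.961 + 7.023 + 7.125 + 6.338 + 7.285 + 6.731 + 7.686) / 8 = 57.9910 / 8 = 7.2489
Sum of squared deviations: (+0.5931)² + (+0.7121)² + (−0.2259)² + (−0.1239)² + (−0.9109)² + (+0.0361)² + (−0.5179)² + (+0.4371)² = 2.2156
Variance = 2.2156 / 7 = 0.3165
SE* = √0.3165

SE* = 0.563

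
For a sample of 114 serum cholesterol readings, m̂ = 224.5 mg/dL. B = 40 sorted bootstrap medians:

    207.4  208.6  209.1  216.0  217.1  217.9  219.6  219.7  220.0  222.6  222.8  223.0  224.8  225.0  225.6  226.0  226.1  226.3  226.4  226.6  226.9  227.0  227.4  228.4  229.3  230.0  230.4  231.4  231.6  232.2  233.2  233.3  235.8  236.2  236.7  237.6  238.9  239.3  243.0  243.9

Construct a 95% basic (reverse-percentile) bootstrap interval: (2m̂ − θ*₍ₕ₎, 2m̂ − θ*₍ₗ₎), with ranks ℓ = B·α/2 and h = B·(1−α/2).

(206.0, 241.6)

Percentile endpoints at ranks 1 and 39: θ*₍1₎ = 207.4, θ*₍39₎ = 243.0.
Basic interval reflects these around m̂:
  lower = 2 × 224.5 − 243.0 = 206.0
  upper = 2 × 224.5 − 207.4 = 241.6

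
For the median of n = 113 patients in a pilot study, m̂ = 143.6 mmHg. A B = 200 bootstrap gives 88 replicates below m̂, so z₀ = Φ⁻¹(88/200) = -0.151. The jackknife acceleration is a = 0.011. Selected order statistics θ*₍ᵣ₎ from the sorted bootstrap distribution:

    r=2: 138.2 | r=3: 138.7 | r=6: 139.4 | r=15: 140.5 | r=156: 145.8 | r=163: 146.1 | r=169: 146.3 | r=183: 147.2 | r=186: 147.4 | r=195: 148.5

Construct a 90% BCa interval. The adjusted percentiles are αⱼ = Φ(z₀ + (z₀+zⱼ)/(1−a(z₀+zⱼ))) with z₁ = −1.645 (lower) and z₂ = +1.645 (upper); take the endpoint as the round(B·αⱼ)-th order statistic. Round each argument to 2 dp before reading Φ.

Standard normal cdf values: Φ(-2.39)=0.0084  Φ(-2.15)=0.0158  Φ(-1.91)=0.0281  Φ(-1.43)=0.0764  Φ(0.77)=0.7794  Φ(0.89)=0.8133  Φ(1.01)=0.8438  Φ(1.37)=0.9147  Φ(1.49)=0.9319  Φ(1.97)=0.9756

(139.4, 147.2)

Lower: z₀ + z₁ = -0.151 + (-1.645) = -1.796; 1 − a(z₀+z₁) = 1 − (0.011)(-1.796) = 1.0198; argument = -0.151 + (-1.796)/1.0198 = -1.9122 → -1.91.
α₁ = Φ(-1.91) = 0.0281; rank = round(200 × 0.0281) = 6; θ*₍6₎ = 139.4.
Upper: z₀ + z₂ = 1.494; 1 − a(z₀+z₂) = 0.9836; argument = 1.3680 → 1.37; α₂ = 0.9147; rank = 183; θ*₍183₎ = 147.2.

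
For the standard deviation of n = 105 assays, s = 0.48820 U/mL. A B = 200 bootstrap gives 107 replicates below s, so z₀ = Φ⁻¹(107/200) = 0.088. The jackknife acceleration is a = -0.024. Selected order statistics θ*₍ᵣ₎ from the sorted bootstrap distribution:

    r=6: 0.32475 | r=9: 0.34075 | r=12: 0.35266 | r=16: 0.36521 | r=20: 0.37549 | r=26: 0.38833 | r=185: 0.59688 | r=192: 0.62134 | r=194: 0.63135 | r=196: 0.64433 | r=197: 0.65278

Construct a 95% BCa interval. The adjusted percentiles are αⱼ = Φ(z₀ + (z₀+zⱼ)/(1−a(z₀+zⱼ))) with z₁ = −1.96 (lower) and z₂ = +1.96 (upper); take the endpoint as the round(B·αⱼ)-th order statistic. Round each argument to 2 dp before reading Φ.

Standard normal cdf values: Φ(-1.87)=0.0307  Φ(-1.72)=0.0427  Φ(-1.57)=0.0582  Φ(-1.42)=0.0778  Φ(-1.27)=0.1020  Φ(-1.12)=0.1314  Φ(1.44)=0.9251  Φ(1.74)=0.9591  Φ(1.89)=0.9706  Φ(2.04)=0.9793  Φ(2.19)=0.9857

(0.32475, 0.64433)

Lower: z₀ + z₁ = 0.088 + (-1.960) = -1.872; 1 − a(z₀+z₁) = 1 − (-0.024)(-1.872) = 0.9551; argument = 0.088 + (-1.872)/0.9551 = -1.8721 → -1.87.
α₁ = Φ(-1.87) = 0.0307; rank = round(200 × 0.0307) = 6; θ*₍6₎ = 0.32475.
Upper: z₀ + z₂ = 2.048; 1 − a(z₀+z₂) = 1.0492; argument = 2.0401 → 2.04; α₂ = 0.9793; rank = 196; θ*₍196₎ = 0.64433.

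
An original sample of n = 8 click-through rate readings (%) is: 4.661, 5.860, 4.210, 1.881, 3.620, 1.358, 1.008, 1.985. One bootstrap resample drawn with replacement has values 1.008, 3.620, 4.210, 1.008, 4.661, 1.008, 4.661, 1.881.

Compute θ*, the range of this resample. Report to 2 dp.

Range = 4.661 − 1.008 = 3.65

θ* = 3.65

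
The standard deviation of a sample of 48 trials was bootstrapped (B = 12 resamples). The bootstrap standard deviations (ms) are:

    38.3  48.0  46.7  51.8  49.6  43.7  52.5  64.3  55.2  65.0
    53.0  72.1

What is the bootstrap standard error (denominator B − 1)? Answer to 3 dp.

SE* = 9.631

Bootstrap SE is the standard deviation of the 12 replicate standard deviations.
Mean of replicates: (38.3 + 48.0 + 46.7 + 51.8 + 49.6 + 43.7 + 52.5 + 64.3 + 55.2 + 65.0 + 53.0 + 72.1) / 12 = 640.2000 / 12 = 53.3500
Sum of squared deviations: (−15.0500)² + (−5.3500)² + (−6.6500)² + (−1.5500)² + (−3.7500)² + (−9.6500)² + (−0.8500)² + (+10.9500)² + (+1.8500)² + (+11.6500)² + (−0.3500)² + (+18.7500)² = 1020.3900
Variance = 1020.3900 / 11 = 92.7627
SE* = √92.7627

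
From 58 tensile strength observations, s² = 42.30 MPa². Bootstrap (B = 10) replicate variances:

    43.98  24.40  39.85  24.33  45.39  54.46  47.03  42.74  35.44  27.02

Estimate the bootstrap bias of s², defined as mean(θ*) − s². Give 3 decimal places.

bias = −3.836

mean(θ*) = (43.98 + 24.40 + 39.85 + 24.33 + 45.39 + 54.46 + 47.03 + 42.74 + 35.44 + 27.02) / 10 = 38.4640
bias = 38.4640 − 42.30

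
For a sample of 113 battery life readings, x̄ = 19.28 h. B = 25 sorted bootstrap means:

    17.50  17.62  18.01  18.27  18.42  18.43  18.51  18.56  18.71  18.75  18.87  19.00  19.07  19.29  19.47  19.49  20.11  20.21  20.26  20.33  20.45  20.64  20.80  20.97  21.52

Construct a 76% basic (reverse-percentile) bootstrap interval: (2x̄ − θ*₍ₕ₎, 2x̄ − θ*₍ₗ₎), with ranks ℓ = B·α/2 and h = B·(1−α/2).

Percentile endpoints at ranks 3 and 22: θ*₍3₎ = 18.01, θ*₍22₎ = 20.64.
Basic interval reflects these around x̄:
  lower = 2 × 19.28 − 20.64 = 17.92
  upper = 2 × 19.28 − 18.01 = 20.55

(17.92, 20.55)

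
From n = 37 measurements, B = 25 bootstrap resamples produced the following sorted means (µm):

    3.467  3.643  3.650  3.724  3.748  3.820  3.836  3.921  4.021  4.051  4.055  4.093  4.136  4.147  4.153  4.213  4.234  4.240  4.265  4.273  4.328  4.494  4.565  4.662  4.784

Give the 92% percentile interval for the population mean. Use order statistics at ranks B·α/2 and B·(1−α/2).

α = 0.08; lower rank = 25 × 0.040 = 1; upper rank = 25 × 0.960 = 24.
The 1st smallest replicate is 3.467; the 24th is 4.662.

(3.467, 4.662)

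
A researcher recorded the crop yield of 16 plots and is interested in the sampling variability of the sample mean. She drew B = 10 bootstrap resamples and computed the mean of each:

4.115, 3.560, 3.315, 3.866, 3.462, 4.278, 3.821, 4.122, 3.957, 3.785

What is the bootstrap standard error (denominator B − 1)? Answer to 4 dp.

SE* = 0.3092

Bootstrap SE is the standard deviation of the 10 replicate means.
Mean of replicates: (4.115 + 3.560 + 3.315 + 3.866 + 3.462 + 4.278 + 3.821 + 4.122 + 3.957 + 3.785) / 10 = 38.28100 / 10 = 3.82810
Sum of squared deviations: (+0.28690)² + (−0.26810)² + (−0.51310)² + (+0.03790)² + (−0.36610)² + (+0.44990)² + (−0.00710)² + (+0.29390)² + (+0.12890)² + (−0.04310)² = 0.86024
Variance = 0.86024 / 9 = 0.09558
SE* = √0.09558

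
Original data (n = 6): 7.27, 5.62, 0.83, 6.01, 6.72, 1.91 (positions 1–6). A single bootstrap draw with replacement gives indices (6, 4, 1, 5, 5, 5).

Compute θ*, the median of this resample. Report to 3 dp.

Resample values: 1.91, 6.01, 7.27, 6.72, 6.72, 6.72.
Sorted: 1.91, 6.01, 6.72, 6.72, 6.72, 7.27
Median = average of the two middle values = 6.720

θ* = 6.720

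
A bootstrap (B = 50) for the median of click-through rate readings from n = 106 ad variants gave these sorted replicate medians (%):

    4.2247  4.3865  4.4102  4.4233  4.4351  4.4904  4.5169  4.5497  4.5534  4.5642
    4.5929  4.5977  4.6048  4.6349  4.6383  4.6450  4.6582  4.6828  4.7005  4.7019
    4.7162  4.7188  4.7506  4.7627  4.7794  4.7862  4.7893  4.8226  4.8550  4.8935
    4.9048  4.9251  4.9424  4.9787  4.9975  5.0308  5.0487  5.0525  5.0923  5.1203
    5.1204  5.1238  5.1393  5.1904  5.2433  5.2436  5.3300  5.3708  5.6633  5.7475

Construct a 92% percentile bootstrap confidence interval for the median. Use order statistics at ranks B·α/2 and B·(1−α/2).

(4.3865, 5.3708)

α = 0.08; lower rank = 50 × 0.040 = 2; upper rank = 50 × 0.960 = 48.
The 2nd smallest replicate is 4.3865; the 48th is 5.3708.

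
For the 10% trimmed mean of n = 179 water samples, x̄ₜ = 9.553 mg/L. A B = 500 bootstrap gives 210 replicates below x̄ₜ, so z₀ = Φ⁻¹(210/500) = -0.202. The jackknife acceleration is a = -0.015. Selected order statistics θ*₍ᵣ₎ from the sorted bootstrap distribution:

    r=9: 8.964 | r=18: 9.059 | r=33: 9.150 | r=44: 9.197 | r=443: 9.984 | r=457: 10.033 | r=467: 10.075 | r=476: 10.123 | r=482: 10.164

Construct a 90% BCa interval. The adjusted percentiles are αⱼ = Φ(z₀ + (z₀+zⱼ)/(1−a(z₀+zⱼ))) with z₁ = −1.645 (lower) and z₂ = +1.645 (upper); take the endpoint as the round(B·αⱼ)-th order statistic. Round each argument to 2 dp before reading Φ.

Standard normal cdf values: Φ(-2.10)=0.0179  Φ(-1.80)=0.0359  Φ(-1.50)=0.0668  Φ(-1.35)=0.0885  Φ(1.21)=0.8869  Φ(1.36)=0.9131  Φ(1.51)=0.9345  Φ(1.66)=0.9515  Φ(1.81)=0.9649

(8.964, 9.984)

Lower: z₀ + z₁ = -0.202 + (-1.645) = -1.847; 1 − a(z₀+z₁) = 1 − (-0.015)(-1.847) = 0.9723; argument = -0.202 + (-1.847)/0.9723 = -2.1016 → -2.10.
α₁ = Φ(-2.10) = 0.0179; rank = round(500 × 0.0179) = 9; θ*₍9₎ = 8.964.
Upper: z₀ + z₂ = 1.443; 1 − a(z₀+z₂) = 1.0216; argument = 1.2104 → 1.21; α₂ = 0.8869; rank = 443; θ*₍443₎ = 9.984.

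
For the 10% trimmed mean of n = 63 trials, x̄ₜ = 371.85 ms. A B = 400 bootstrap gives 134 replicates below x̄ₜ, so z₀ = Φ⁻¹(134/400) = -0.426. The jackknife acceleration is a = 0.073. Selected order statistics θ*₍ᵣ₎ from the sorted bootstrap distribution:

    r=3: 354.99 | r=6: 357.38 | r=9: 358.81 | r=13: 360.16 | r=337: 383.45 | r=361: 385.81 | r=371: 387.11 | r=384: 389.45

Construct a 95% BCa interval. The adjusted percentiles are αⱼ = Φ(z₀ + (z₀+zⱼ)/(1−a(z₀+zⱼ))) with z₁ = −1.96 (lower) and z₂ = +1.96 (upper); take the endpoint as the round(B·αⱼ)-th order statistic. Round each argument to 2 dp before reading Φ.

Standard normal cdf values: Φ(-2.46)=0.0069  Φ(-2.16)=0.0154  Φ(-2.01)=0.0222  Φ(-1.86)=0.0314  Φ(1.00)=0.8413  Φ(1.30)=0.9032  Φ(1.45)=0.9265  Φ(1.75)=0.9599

(354.99, 385.81)

Lower: z₀ + z₁ = -0.426 + (-1.960) = -2.386; 1 − a(z₀+z₁) = 1 − (0.073)(-2.386) = 1.1742; argument = -0.426 + (-2.386)/1.1742 = -2.4581 → -2.46.
α₁ = Φ(-2.46) = 0.0069; rank = round(400 × 0.0069) = 3; θ*₍3₎ = 354.99.
Upper: z₀ + z₂ = 1.534; 1 − a(z₀+z₂) = 0.8880; argument = 1.3014 → 1.30; α₂ = 0.9032; rank = 361; θ*₍361₎ = 385.81.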